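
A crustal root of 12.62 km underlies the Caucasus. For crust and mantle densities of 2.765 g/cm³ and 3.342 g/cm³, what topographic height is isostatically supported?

Equating mass per unit area of the two columns: ρ_c h = (ρ_m − ρ_c) r.
h = r (ρ_m − ρ_c) / ρ_c = 12.62 km × (3.342 − 2.765) / 2.765 = 2.63 km.

2.63 km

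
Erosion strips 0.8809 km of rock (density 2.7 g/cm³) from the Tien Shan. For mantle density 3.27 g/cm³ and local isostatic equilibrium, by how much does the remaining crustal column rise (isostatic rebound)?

0.727 km

Unloading: uplift u = e ρ_c/ρ_m = 0.8809 km × 2.7/3.27 = 0.727 km.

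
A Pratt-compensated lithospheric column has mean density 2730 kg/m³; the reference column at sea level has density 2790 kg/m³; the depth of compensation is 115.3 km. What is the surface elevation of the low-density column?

ρ_ref D = ρ (D + h) → h = D (ρ_ref − ρ)/ρ.
h = 115.3 km × (2790 − 2730)/2730 = 2.53 km.

2.53 km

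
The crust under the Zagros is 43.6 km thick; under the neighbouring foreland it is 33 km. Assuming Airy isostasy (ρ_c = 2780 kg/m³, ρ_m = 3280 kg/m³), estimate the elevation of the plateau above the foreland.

1.62 km

Excess crust Δ = 43.6 km − 33 km = 10.6 km, split between elevation h and root r with h + r = Δ.
Airy balance ρ_c h = (ρ_m − ρ_c) r gives r = h ρ_c/(ρ_m − ρ_c), so h (1 + ρ_c/(ρ_m − ρ_c)) = Δ, i.e. h = Δ (ρ_m − ρ_c)/ρ_m.
h = 10.6 km × 500/3280 = 1.62 km.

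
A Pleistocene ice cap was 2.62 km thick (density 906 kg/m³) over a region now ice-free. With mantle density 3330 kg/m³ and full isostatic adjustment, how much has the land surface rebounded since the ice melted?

0.713 km

Removing the load lets mantle flow back in; uplift u satisfies ρ_ice t = ρ_m u.
u = t ρ_ice/ρ_m = 2.62 km × 906/3330 = 0.713 km.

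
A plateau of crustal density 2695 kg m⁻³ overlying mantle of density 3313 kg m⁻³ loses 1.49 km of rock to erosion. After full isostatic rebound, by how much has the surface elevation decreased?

0.278 km

Rebound u = e ρ_c/ρ_m = 1.49 km × 2695/3313 = 1.212 km.
Net surface drop = e − u = 1.49 km − 1.212 km = e (ρ_m − ρ_c)/ρ_m = 0.278 km.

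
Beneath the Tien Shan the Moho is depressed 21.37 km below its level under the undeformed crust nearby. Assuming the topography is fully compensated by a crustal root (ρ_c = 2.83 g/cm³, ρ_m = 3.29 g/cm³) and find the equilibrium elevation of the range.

3.47 km

By Archimedes' principle applied to the lithosphere: ρ_c h = (ρ_m − ρ_c) r.
h = r (ρ_m − ρ_c) / ρ_c = 21.37 km × (3.29 − 2.83) / 2.83 = 3.47 km.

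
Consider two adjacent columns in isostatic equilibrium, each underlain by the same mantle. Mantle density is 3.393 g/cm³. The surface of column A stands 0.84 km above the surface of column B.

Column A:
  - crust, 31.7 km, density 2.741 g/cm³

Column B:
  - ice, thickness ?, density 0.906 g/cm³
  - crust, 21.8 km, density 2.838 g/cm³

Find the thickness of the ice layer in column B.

2.3 km

Take the compensation level at the base of the deeper column (depth z_c below the surface of column A) and equate Σ ρ_i t_i down to z_c; mantle fills any gap and the z_c terms cancel.
Column A: 31.7×2.741 + (z_c − 31.7)×3.393
Column B: 0.84×0 + x×0.906 + 21.8×2.838 + (z_c − 0.84 − 21.8 − x)×3.393
The z_c×3.393 term appears on both sides and cancels. Collect the known terms of each column as K = Σ(ρt)_known − 3.393 × (depth of known layers): K_A = 86.8897 − 3.393×31.7 = −20.6684; K_B = 61.8684 − 3.393×(0.84 + 21.8) = −14.94912.
Balance: K_A = K_B − x×(3.393 − 0.906), so x = (K_B − K_A)/(3.393 − 0.906) = 5.71928/2.487 = 2.3 km.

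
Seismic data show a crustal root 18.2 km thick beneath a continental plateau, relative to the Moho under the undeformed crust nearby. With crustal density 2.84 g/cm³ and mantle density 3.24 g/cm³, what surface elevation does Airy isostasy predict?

Isostatic balance requires: ρ_c h = (ρ_m − ρ_c) r.
h = r (ρ_m − ρ_c) / ρ_c = 18.2 km × (3.24 − 2.84) / 2.84 = 2.56 km.

2.56 km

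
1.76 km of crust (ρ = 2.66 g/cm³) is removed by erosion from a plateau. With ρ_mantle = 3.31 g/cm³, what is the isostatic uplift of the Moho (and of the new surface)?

Unloading: uplift u = e ρ_c/ρ_m = 1.76 km × 2.66/3.31 = 1.41 km.

1.41 km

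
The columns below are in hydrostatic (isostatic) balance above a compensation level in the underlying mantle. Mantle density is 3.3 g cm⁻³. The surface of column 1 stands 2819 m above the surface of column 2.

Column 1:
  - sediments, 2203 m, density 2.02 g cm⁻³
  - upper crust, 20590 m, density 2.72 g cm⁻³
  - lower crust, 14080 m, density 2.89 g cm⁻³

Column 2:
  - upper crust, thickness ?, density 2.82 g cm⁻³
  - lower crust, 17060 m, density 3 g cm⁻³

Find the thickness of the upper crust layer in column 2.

12700 m

Take the compensation level at the base of the deeper column (depth z_c below the surface of column 1) and equate Σ ρ_i t_i down to z_c; mantle fills any gap and the z_c terms cancel.
Column 1: 2203×2.02 + 20590×2.72 + 14080×2.89 + (z_c − 36873)×3.3
Column 2: 2819×0 + x×2.82 + 17060×3 + (z_c − 2819 − 17060 − x)×3.3
The z_c×3.3 term appears on both sides and cancels. Collect the known terms of each column as K = Σ(ρt)_known − 3.3 × (depth of known layers): K_1 = 101146.06 − 3.3×36873 = −20534.84; K_2 = 51180 − 3.3×(2819 + 17060) = −14420.7.
Balance: K_1 = K_2 − x×(3.3 − 2.82), so x = (K_2 − K_1)/(3.3 − 2.82) = 6114.14/0.48 = 12700 m.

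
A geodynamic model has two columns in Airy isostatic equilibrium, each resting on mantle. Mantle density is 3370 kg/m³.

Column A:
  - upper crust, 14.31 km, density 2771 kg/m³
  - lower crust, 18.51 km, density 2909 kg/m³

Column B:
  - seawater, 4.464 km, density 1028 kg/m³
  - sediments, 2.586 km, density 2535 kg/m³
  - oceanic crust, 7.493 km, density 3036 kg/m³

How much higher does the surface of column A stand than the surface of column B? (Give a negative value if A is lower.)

For any compensation level in the mantle, the mantle terms cancel and isostasy reduces to e = (Σt_A − Σt_B) − (Σ(ρt)_A − Σ(ρt)_B) / ρ_m.
Σt_A = 32.82 km; Σt_B = 14.543 km; Σ(ρt)_A = 93498.6; Σ(ρt)_B = 33893.25 (in km·kg/m³).
e = (32.82 − 14.543) − (93498.6 − 33893.25) / 3370 = 0.59 km.

0.59 km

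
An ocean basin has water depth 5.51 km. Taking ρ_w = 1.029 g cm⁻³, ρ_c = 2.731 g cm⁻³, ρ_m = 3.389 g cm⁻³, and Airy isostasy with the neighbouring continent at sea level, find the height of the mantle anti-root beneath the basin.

Equating mass per unit area of the two columns: replacing crust with seawater at the top is compensated by replacing crust with mantle at the base: d (ρ_c − ρ_w) = a (ρ_m − ρ_c).
a = d (ρ_c − ρ_w)/(ρ_m − ρ_c) = 5.51 km × 1.702/0.658 = 14.3 km.

14.3 km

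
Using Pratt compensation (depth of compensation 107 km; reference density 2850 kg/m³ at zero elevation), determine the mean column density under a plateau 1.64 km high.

2810 kg/m³

Pratt balance: ρ_ref D = ρ (D + h).
ρ = ρ_ref D/(D + h) = 2850 × 107 km/(107 km + 1.64 km) = 2810 kg/m³.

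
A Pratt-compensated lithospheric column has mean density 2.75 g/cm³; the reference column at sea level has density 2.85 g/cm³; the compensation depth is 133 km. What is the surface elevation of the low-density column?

4.84 km

ρ_ref D = ρ (D + h) → h = D (ρ_ref − ρ)/ρ.
h = 133 km × (2.85 − 2.75)/2.75 = 4.84 km.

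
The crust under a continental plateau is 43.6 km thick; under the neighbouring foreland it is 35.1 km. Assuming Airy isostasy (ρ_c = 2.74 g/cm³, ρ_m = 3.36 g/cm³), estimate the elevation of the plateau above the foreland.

1.57 km

Excess crust Δ = 43.6 km − 35.1 km = 8.5 km, split between elevation h and root r with h + r = Δ.
Airy balance ρ_c h = (ρ_m − ρ_c) r gives r = h ρ_c/(ρ_m − ρ_c), so h (1 + ρ_c/(ρ_m − ρ_c)) = Δ, i.e. h = Δ (ρ_m − ρ_c)/ρ_m.
h = 8.5 km × 0.62/3.36 = 1.57 km.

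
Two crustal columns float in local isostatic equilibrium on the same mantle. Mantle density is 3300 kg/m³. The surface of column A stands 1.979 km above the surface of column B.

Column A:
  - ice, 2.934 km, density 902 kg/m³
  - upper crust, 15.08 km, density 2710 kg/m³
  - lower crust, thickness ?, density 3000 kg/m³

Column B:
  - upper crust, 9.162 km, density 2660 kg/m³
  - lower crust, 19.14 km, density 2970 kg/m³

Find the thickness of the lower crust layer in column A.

Take the compensation level at the base of the deeper column (depth z_c below the surface of column A) and equate Σ ρ_i t_i down to z_c; mantle fills any gap and the z_c terms cancel.
Column A: 2.934×902 + 15.08×2710 + x×3000 + (z_c − 18.014 − x)×3300
Column B: 1.979×0 + 9.162×2660 + 19.14×2970 + (z_c − 1.979 − 28.302)×3300
The z_c×3300 term appears on both sides and cancels. Collect the known terms of each column as K = Σ(ρt)_known − 3300 × (depth of known layers): K_A = 43513.268 − 3300×18.014 = −15932.932; K_B = 81216.72 − 3300×(1.979 + 28.302) = −18710.58.
Balance: K_A − x×(3300 − 3000) = K_B, so x = (K_A − K_B)/(3300 − 3000) = 2777.65/300 = 9.26 km.

9.26 km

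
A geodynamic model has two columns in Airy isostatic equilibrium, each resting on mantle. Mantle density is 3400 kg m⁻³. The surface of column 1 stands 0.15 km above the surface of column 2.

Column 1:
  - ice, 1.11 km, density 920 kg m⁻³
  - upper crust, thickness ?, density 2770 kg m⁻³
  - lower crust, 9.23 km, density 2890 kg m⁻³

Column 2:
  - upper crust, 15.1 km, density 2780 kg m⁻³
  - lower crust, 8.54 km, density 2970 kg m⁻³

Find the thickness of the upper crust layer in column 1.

9.66 km

Take the compensation level at the base of the deeper column (depth z_c below the surface of column 1) and equate Σ ρ_i t_i down to z_c; mantle fills any gap and the z_c terms cancel.
Column 1: 1.11×920 + x×2770 + 9.23×2890 + (z_c − 10.34 − x)×3400
Column 2: 0.15×0 + 15.1×2780 + 8.54×2970 + (z_c − 0.15 − 23.64)×3400
The z_c×3400 term appears on both sides and cancels. Collect the known terms of each column as K = Σ(ρt)_known − 3400 × (depth of known layers): K_1 = 27695.9 − 3400×10.34 = −7460.1; K_2 = 67341.8 − 3400×(0.15 + 23.64) = −13544.2.
Balance: K_1 − x×(3400 − 2770) = K_2, so x = (K_1 − K_2)/(3400 − 2770) = 6084.1/630 = 9.66 km.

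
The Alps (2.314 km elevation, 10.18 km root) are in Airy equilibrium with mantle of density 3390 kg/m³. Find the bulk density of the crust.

ρ_c h = (ρ_m − ρ_c) r → ρ_c (h + r) = ρ_m r → ρ_c = ρ_m r / (h + r).
ρ_c = 3390 × 10.18 km / (2.314 km + 10.18 km) = 2760 kg/m³.

2760 kg/m³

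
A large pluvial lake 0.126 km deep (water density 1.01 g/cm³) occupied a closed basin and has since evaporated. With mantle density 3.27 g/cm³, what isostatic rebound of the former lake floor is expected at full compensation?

0.0389 km

u = d ρ_w/ρ_m = 0.126 km × 1.01/3.27 = 0.0389 km.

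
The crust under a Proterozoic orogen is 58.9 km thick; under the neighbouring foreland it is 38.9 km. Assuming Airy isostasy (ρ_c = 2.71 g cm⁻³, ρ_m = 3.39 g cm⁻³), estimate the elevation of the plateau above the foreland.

Excess crust Δ = 58.9 km − 38.9 km = 20 km, split between elevation h and root r with h + r = Δ.
Airy balance ρ_c h = (ρ_m − ρ_c) r gives r = h ρ_c/(ρ_m − ρ_c), so h (1 + ρ_c/(ρ_m − ρ_c)) = Δ, i.e. h = Δ (ρ_m − ρ_c)/ρ_m.
h = 20 km × 0.68/3.39 = 4.01 km.

4.01 km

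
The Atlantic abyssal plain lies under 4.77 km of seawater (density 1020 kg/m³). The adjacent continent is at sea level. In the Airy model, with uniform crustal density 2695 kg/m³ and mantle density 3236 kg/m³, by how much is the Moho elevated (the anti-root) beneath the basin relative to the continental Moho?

14.8 km

For local isostatic compensation: replacing crust with seawater at the top is compensated by replacing crust with mantle at the base: d (ρ_c − ρ_w) = a (ρ_m − ρ_c).
a = d (ρ_c − ρ_w)/(ρ_m − ρ_c) = 4.77 km × 1675/541 = 14.8 km.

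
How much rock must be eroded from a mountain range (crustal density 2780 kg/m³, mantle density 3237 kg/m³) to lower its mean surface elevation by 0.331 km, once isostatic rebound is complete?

2.34 km

Net drop Δ = e − u = e − e ρ_c/ρ_m = e (ρ_m − ρ_c)/ρ_m.
e = Δ ρ_m/(ρ_m − ρ_c) = 0.331 km × 3237/457 = 2.34 km.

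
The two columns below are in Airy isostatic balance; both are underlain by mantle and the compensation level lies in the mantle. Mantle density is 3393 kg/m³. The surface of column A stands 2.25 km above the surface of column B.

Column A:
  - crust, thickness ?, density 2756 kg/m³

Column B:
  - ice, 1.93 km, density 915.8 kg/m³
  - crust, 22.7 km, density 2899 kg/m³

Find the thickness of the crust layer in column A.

Take the compensation level at the base of the deeper column (depth z_c below the surface of column A) and equate Σ ρ_i t_i down to z_c; mantle fills any gap and the z_c terms cancel.
Column A: x×2756 + (z_c − 0 − x)×3393
Column B: 2.25×0 + 1.93×915.8 + 22.7×2899 + (z_c − 2.25 − 24.63)×3393
The z_c×3393 term appears on both sides and cancels. Collect the known terms of each column as K = Σ(ρt)_known − 3393 × (depth of known layers): K_A = 0 − 3393×0 = 0; K_B = 67574.794 − 3393×(2.25 + 24.63) = −23629.046.
Balance: K_A − x×(3393 − 2756) = K_B, so x = (K_A − K_B)/(3393 − 2756) = 23629/637 = 37.1 km.

37.1 km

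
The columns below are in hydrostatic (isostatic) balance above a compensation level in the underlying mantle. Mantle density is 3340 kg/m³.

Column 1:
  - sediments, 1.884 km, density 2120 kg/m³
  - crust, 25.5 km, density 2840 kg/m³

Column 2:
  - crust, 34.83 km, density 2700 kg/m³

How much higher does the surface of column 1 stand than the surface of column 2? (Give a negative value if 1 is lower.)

For any compensation level in the mantle, the mantle terms cancel and isostasy reduces to e = (Σt_1 − Σt_2) − (Σ(ρt)_1 − Σ(ρt)_2) / ρ_m.
Σt_1 = 27.384 km; Σt_2 = 34.83 km; Σ(ρt)_1 = 76414.08; Σ(ρt)_2 = 94041 (in km·kg/m³).
e = (27.384 − 34.83) − (76414.08 − 94041) / 3340 = −2.17 km.

−2.17 km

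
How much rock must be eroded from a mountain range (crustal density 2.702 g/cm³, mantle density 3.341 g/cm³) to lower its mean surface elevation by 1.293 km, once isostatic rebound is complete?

Net drop Δ = e − u = e − e ρ_c/ρ_m = e (ρ_m − ρ_c)/ρ_m.
e = Δ ρ_m/(ρ_m − ρ_c) = 1.293 km × 3.341/0.639 = 6.76 km.

6.76 km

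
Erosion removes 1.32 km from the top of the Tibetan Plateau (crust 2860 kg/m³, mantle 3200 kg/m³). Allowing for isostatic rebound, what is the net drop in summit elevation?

Rebound u = e ρ_c/ρ_m = 1.32 km × 2860/3200 = 1.18 km.
Net surface drop = e − u = 1.32 km − 1.18 km = e (ρ_m − ρ_c)/ρ_m = 0.14 km.

0.14 km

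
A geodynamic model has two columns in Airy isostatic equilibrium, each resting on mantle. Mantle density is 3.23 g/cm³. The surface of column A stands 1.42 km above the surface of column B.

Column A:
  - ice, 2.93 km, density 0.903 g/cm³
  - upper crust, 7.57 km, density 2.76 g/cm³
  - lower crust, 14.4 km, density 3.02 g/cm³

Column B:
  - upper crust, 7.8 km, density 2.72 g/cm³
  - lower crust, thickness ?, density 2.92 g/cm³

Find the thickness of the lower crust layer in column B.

15.6 km

Take the compensation level at the base of the deeper column (depth z_c below the surface of column A) and equate Σ ρ_i t_i down to z_c; mantle fills any gap and the z_c terms cancel.
Column A: 2.93×0.903 + 7.57×2.76 + 14.4×3.02 + (z_c − 24.9)×3.23
Column B: 1.42×0 + 7.8×2.72 + x×2.92 + (z_c − 1.42 − 7.8 − x)×3.23
The z_c×3.23 term appears on both sides and cancels. Collect the known terms of each column as K = Σ(ρt)_known − 3.23 × (depth of known layers): K_A = 67.02699 − 3.23×24.9 = −13.40001; K_B = 21.216 − 3.23×(1.42 + 7.8) = −8.5646.
Balance: K_A = K_B − x×(3.23 − 2.92), so x = (K_B − K_A)/(3.23 − 2.92) = 4.83541/0.31 = 15.6 km.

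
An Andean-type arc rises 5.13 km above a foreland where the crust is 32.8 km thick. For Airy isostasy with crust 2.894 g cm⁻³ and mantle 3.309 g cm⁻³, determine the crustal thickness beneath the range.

73.7 km

Root depth r = h ρ_c / (ρ_m − ρ_c) = 5.13 km × 2.894 / 0.415 = 35.77 km.
Total thickness = T + h + r = 32.8 km + 5.13 km + 35.77 km = 73.7 km.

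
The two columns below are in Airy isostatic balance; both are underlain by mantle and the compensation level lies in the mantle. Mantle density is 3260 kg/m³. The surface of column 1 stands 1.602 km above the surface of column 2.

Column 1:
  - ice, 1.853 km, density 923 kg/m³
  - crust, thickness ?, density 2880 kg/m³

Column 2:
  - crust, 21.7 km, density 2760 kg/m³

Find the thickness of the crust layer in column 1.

Take the compensation level at the base of the deeper column (depth z_c below the surface of column 1) and equate Σ ρ_i t_i down to z_c; mantle fills any gap and the z_c terms cancel.
Column 1: 1.853×923 + x×2880 + (z_c − 1.853 − x)×3260
Column 2: 1.602×0 + 21.7×2760 + (z_c − 1.602 − 21.7)×3260
The z_c×3260 term appears on both sides and cancels. Collect the known terms of each column as K = Σ(ρt)_known − 3260 × (depth of known layers): K_1 = 1710.319 − 3260×1.853 = −4330.461; K_2 = 59892 − 3260×(1.602 + 21.7) = −16072.52.
Balance: K_1 − x×(3260 − 2880) = K_2, so x = (K_1 − K_2)/(3260 − 2880) = 11742.1/380 = 30.9 km.

30.9 km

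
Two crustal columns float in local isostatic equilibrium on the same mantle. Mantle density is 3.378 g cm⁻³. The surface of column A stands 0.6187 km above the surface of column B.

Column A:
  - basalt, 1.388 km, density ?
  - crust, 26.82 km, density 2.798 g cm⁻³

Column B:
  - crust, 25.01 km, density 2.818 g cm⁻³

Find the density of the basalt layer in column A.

Take the compensation level at the base of the deeper column (depth z_c below the surface of column A) and equate Σ ρ_i t_i down to z_c; mantle fills any gap and the z_c terms cancel.
Column A: 1.388×ρ + 26.82×2.798 + (z_c − 28.208)×3.378
Column B: 0.6187×0 + 25.01×2.818 + (z_c − 0.6187 − 25.01)×3.378
The z_c×3.378 term appears on both sides and cancels. Collect the known terms of each column as K = Σ(ρt)_known − 3.378 × (depth of known layers): K_A = 75.04236 − 3.378×28.208 = −20.244264; K_B = 70.47818 − 3.378×(0.6187 + 25.01) = −16.0955686.
Balance: K_A + 1.388×ρ = K_B, so ρ = (K_B − K_A)/1.388 = 4.1487/1.388 = 2.99 g cm⁻³.

2.99 g cm⁻³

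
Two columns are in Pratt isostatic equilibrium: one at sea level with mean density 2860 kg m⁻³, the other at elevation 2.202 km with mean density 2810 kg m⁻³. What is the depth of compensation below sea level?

124 km

ρ_ref D = ρ (D + h) → D (ρ_ref − ρ) = ρ h.
D = ρ h/(ρ_ref − ρ) = 2810 × 2.202 km/(2860 − 2810) = 124 km.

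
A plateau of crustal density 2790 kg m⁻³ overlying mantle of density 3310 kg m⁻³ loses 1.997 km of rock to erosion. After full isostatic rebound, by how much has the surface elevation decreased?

0.314 km

Rebound u = e ρ_c/ρ_m = 1.997 km × 2790/3310 = 1.683 km.
Net surface drop = e − u = 1.997 km − 1.683 km = e (ρ_m − ρ_c)/ρ_m = 0.314 km.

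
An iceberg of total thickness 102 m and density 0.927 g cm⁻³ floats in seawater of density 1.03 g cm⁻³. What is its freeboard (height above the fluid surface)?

Floating equilibrium: submerged depth d = t ρ_obj/ρ_fluid = 102 m × 0.927/1.03 = 91.8 m.
Freeboard = t − d = 102 m − 91.8 m = 10.2 m.

10.2 m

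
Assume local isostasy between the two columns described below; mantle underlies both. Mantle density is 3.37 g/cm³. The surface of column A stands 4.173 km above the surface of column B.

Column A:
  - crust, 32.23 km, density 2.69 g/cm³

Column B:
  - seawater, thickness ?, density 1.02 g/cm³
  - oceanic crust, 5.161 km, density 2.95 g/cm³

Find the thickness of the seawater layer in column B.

2.42 km

Take the compensation level at the base of the deeper column (depth z_c below the surface of column A) and equate Σ ρ_i t_i down to z_c; mantle fills any gap and the z_c terms cancel.
Column A: 32.23×2.69 + (z_c − 32.23)×3.37
Column B: 4.173×0 + x×1.02 + 5.161×2.95 + (z_c − 4.173 − 5.161 − x)×3.37
The z_c×3.37 term appears on both sides and cancels. Collect the known terms of each column as K = Σ(ρt)_known − 3.37 × (depth of known layers): K_A = 86.6987 − 3.37×32.23 = −21.9164; K_B = 15.22495 − 3.37×(4.173 + 5.161) = −16.23063.
Balance: K_A = K_B − x×(3.37 − 1.02), so x = (K_B − K_A)/(3.37 − 1.02) = 5.68577/2.35 = 2.42 km.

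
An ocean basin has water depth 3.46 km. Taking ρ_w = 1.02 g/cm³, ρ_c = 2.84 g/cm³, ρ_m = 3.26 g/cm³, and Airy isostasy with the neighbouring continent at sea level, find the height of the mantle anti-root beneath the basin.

In Airy isostatic equilibrium: replacing crust with seawater at the top is compensated by replacing crust with mantle at the base: d (ρ_c − ρ_w) = a (ρ_m − ρ_c).
a = d (ρ_c − ρ_w)/(ρ_m − ρ_c) = 3.46 km × 1.82/0.42 = 15 km.

15 km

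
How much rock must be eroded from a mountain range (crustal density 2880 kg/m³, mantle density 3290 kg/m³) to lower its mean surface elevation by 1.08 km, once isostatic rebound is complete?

8.67 km

Net drop Δ = e − u = e − e ρ_c/ρ_m = e (ρ_m − ρ_c)/ρ_m.
e = Δ ρ_m/(ρ_m − ρ_c) = 1.08 km × 3290/410 = 8.67 km.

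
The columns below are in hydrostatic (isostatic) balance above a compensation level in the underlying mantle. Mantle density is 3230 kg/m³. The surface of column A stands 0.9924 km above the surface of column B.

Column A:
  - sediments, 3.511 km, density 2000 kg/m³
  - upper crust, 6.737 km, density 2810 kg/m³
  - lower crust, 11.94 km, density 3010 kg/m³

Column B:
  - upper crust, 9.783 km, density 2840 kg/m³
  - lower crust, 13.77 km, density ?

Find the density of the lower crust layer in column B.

Take the compensation level at the base of the deeper column (depth z_c below the surface of column A) and equate Σ ρ_i t_i down to z_c; mantle fills any gap and the z_c terms cancel.
Column A: 3.511×2000 + 6.737×2810 + 11.94×3010 + (z_c − 22.188)×3230
Column B: 0.9924×0 + 9.783×2840 + 13.77×ρ + (z_c − 0.9924 − 23.553)×3230
The z_c×3230 term appears on both sides and cancels. Collect the known terms of each column as K = Σ(ρt)_known − 3230 × (depth of known layers): K_A = 61892.37 − 3230×22.188 = −9774.87; K_B = 27783.72 − 3230×(0.9924 + 23.553) = −51497.922.
Balance: K_A = K_B + 13.77×ρ, so ρ = (K_A − K_B)/13.77 = 41723.1/13.77 = 3030 kg/m³.

3030 kg/m³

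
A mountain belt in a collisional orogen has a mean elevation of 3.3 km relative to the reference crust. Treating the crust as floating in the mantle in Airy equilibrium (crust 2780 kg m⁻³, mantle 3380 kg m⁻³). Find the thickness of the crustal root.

For local isostatic compensation: the weight of the topography is balanced by the buoyancy of the root, ρ_c h = (ρ_m − ρ_c) r.
r = h · ρ_c / (ρ_m − ρ_c) = 3.3 km × 2780 / (3380 − 2780) = 15.3 km.

15.3 km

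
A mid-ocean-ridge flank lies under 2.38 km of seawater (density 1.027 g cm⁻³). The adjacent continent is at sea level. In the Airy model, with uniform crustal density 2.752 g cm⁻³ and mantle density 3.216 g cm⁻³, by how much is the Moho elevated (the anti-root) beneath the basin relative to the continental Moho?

Balancing pressure at the compensation depth: replacing crust with seawater at the top is compensated by replacing crust with mantle at the base: d (ρ_c − ρ_w) = a (ρ_m − ρ_c).
a = d (ρ_c − ρ_w)/(ρ_m − ρ_c) = 2.38 km × 1.725/0.464 = 8.85 km.

8.85 km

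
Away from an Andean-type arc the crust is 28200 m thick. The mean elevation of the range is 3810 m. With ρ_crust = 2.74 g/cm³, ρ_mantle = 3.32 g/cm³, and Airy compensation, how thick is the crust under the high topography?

50000 m

Root depth r = h ρ_c / (ρ_m − ρ_c) = 3810 m × 2.74 / 0.58 = 18000 m.
Total thickness = T + h + r = 28200 m + 3810 m + 18000 m = 50000 m.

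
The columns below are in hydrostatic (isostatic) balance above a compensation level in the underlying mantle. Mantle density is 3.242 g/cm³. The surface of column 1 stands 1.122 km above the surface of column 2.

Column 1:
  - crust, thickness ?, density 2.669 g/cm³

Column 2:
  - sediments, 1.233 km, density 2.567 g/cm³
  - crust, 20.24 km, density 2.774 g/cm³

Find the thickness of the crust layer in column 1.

Take the compensation level at the base of the deeper column (depth z_c below the surface of column 1) and equate Σ ρ_i t_i down to z_c; mantle fills any gap and the z_c terms cancel.
Column 1: x×2.669 + (z_c − 0 − x)×3.242
Column 2: 1.122×0 + 1.233×2.567 + 20.24×2.774 + (z_c − 1.122 − 21.473)×3.242
The z_c×3.242 term appears on both sides and cancels. Collect the known terms of each column as K = Σ(ρt)_known − 3.242 × (depth of known layers): K_1 = 0 − 3.242×0 = 0; K_2 = 59.310871 − 3.242×(1.122 + 21.473) = −13.942119.
Balance: K_1 − x×(3.242 − 2.669) = K_2, so x = (K_1 − K_2)/(3.242 − 2.669) = 13.9421/0.573 = 24.3 km.

24.3 km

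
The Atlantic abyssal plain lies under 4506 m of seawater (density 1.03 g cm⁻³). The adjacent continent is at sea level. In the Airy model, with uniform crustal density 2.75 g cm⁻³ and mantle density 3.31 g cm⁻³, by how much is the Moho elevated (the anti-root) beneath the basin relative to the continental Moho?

13800 m

By Archimedes' principle applied to the lithosphere: replacing crust with seawater at the top is compensated by replacing crust with mantle at the base: d (ρ_c − ρ_w) = a (ρ_m − ρ_c).
a = d (ρ_c − ρ_w)/(ρ_m − ρ_c) = 4506 m × 1.72/0.56 = 13800 m.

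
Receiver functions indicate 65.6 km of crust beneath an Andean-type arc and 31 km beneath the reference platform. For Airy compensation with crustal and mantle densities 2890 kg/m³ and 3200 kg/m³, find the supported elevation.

Excess crust Δ = 65.6 km − 31 km = 34.6 km, split between elevation h and root r with h + r = Δ.
Airy balance ρ_c h = (ρ_m − ρ_c) r gives r = h ρ_c/(ρ_m − ρ_c), so h (1 + ρ_c/(ρ_m − ρ_c)) = Δ, i.e. h = Δ (ρ_m − ρ_c)/ρ_m.
h = 34.6 km × 310/3200 = 3.35 km.

3.35 km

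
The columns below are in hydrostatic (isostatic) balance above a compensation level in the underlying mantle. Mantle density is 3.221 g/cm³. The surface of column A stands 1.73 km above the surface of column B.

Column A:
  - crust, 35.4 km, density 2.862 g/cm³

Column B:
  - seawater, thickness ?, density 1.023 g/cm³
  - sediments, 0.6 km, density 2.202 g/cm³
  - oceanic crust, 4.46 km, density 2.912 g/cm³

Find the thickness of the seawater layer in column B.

2.34 km

Take the compensation level at the base of the deeper column (depth z_c below the surface of column A) and equate Σ ρ_i t_i down to z_c; mantle fills any gap and the z_c terms cancel.
Column A: 35.4×2.862 + (z_c − 35.4)×3.221
Column B: 1.73×0 + x×1.023 + 0.6×2.202 + 4.46×2.912 + (z_c − 1.73 − 5.06 − x)×3.221
The z_c×3.221 term appears on both sides and cancels. Collect the known terms of each column as K = Σ(ρt)_known − 3.221 × (depth of known layers): K_A = 101.3148 − 3.221×35.4 = −12.7086; K_B = 14.30872 − 3.221×(1.73 + 5.06) = −7.56187.
Balance: K_A = K_B − x×(3.221 − 1.023), so x = (K_B − K_A)/(3.221 − 1.023) = 5.14673/2.198 = 2.34 km.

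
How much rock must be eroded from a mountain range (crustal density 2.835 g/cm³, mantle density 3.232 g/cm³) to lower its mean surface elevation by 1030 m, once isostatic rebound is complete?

Net drop Δ = e − u = e − e ρ_c/ρ_m = e (ρ_m − ρ_c)/ρ_m.
e = Δ ρ_m/(ρ_m − ρ_c) = 1030 m × 3.232/0.397 = 8390 m.

8390 m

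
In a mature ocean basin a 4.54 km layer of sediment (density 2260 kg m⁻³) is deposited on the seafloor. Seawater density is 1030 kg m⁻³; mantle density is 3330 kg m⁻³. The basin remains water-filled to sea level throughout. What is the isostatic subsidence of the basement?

Submarine loading: the sediment displaces seawater, and the subsidence is in turn flooded, so s (ρ_m − ρ_w) = t (ρ_sed − ρ_w).
s = 4.54 km × (2260 − 1030) / (3330 − 1030) = 2.43 km.

2.43 km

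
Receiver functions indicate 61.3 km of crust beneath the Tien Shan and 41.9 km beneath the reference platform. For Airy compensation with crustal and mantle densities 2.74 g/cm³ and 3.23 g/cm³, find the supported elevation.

Excess crust Δ = 61.3 km − 41.9 km = 19.4 km, split between elevation h and root r with h + r = Δ.
Airy balance ρ_c h = (ρ_m − ρ_c) r gives r = h ρ_c/(ρ_m − ρ_c), so h (1 + ρ_c/(ρ_m − ρ_c)) = Δ, i.e. h = Δ (ρ_m − ρ_c)/ρ_m.
h = 19.4 km × 0.49/3.23 = 2.94 km.

2.94 km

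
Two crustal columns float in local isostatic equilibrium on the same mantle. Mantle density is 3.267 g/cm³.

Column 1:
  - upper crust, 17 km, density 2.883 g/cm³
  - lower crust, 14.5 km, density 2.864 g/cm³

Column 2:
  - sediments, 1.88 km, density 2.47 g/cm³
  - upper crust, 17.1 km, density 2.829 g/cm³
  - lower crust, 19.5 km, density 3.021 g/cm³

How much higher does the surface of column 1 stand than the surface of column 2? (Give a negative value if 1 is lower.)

For any compensation level in the mantle, the mantle terms cancel and isostasy reduces to e = (Σt_1 − Σt_2) − (Σ(ρt)_1 − Σ(ρt)_2) / ρ_m.
Σt_1 = 31.5 km; Σt_2 = 38.48 km; Σ(ρt)_1 = 90.539; Σ(ρt)_2 = 111.929 (in km·g/cm³).
e = (31.5 − 38.48) − (90.539 − 111.929) / 3.267 = −0.433 km.

−0.433 km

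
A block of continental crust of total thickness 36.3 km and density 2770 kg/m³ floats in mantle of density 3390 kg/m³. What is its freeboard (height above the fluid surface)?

6.64 km

Floating equilibrium: submerged depth d = t ρ_obj/ρ_fluid = 36.3 km × 2770/3390 = 29.66 km.
Freeboard = t − d = 36.3 km − 29.66 km = 6.64 km.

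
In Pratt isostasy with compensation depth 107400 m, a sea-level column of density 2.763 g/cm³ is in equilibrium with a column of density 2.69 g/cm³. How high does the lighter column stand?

2910 m

ρ_ref D = ρ (D + h) → h = D (ρ_ref − ρ)/ρ.
h = 107400 m × (2.763 − 2.69)/2.69 = 2910 m.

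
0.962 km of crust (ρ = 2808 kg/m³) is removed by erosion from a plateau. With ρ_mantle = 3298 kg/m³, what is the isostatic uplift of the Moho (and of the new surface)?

0.819 km

Unloading: uplift u = e ρ_c/ρ_m = 0.962 km × 2808/3298 = 0.819 km.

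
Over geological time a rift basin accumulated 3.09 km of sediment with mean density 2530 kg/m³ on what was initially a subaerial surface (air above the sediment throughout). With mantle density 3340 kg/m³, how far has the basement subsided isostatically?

2.34 km

Subaerial load: s = t ρ_sed / ρ_m = 3.09 km × 2530/3340 = 2.34 km.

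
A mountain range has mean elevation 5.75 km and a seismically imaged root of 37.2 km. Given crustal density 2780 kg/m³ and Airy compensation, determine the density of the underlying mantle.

Airy balance: ρ_c h = (ρ_m − ρ_c) r → ρ_m = ρ_c (1 + h/r).
ρ_m = 2780 × (1 + 5.75 km/37.2 km) = 3210 kg/m³.

3210 kg/m³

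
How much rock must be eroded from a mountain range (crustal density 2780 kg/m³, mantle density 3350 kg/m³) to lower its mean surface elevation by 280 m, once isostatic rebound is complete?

1650 m

Net drop Δ = e − u = e − e ρ_c/ρ_m = e (ρ_m − ρ_c)/ρ_m.
e = Δ ρ_m/(ρ_m − ρ_c) = 280 m × 3350/570 = 1650 m.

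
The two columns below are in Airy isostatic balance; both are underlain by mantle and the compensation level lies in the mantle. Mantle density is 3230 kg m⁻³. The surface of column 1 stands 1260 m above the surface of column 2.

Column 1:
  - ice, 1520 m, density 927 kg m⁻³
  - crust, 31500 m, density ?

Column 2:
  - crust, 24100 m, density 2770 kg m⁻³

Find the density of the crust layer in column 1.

Take the compensation level at the base of the deeper column (depth z_c below the surface of column 1) and equate Σ ρ_i t_i down to z_c; mantle fills any gap and the z_c terms cancel.
Column 1: 1520×927 + 31500×ρ + (z_c − 33020)×3230
Column 2: 1260×0 + 24100×2770 + (z_c − 1260 − 24100)×3230
The z_c×3230 term appears on both sides and cancels. Collect the known terms of each column as K = Σ(ρt)_known − 3230 × (depth of known layers): K_1 = 1409040 − 3230×33020 = −105245560; K_2 = 66757000 − 3230×(1260 + 24100) = −15155800.
Balance: K_1 + 31500×ρ = K_2, so ρ = (K_2 − K_1)/31500 = 90089800/31500 = 2860 kg m⁻³.

2860 kg m⁻³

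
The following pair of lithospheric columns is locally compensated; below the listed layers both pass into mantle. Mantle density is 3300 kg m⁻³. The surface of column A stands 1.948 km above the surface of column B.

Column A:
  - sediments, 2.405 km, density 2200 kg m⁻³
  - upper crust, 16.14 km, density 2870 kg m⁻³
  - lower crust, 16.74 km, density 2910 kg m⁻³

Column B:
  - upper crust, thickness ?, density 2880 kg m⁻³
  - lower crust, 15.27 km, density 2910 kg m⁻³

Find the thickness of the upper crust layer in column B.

Take the compensation level at the base of the deeper column (depth z_c below the surface of column A) and equate Σ ρ_i t_i down to z_c; mantle fills any gap and the z_c terms cancel.
Column A: 2.405×2200 + 16.14×2870 + 16.74×2910 + (z_c − 35.285)×3300
Column B: 1.948×0 + x×2880 + 15.27×2910 + (z_c − 1.948 − 15.27 − x)×3300
The z_c×3300 term appears on both sides and cancels. Collect the known terms of each column as K = Σ(ρt)_known − 3300 × (depth of known layers): K_A = 100326.2 − 3300×35.285 = −16114.3; K_B = 44435.7 − 3300×(1.948 + 15.27) = −12383.7.
Balance: K_A = K_B − x×(3300 − 2880), so x = (K_B − K_A)/(3300 − 2880) = 3730.6/420 = 8.88 km.

8.88 km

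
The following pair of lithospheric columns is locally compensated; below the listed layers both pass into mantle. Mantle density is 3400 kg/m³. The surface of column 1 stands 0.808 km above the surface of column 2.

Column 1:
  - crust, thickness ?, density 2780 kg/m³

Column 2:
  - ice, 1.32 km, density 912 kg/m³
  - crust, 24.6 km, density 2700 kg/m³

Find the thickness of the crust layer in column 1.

37.5 km

Take the compensation level at the base of the deeper column (depth z_c below the surface of column 1) and equate Σ ρ_i t_i down to z_c; mantle fills any gap and the z_c terms cancel.
Column 1: x×2780 + (z_c − 0 − x)×3400
Column 2: 0.808×0 + 1.32×912 + 24.6×2700 + (z_c − 0.808 − 25.92)×3400
The z_c×3400 term appears on both sides and cancels. Collect the known terms of each column as K = Σ(ρt)_known − 3400 × (depth of known layers): K_1 = 0 − 3400×0 = 0; K_2 = 67623.84 − 3400×(0.808 + 25.92) = −23251.36.
Balance: K_1 − x×(3400 − 2780) = K_2, so x = (K_1 − K_2)/(3400 − 2780) = 23251.4/620 = 37.5 km.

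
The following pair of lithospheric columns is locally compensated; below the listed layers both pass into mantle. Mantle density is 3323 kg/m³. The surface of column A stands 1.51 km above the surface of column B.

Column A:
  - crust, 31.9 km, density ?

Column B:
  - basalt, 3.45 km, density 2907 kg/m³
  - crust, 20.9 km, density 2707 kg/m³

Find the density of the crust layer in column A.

2720 kg/m³

Take the compensation level at the base of the deeper column (depth z_c below the surface of column A) and equate Σ ρ_i t_i down to z_c; mantle fills any gap and the z_c terms cancel.
Column A: 31.9×ρ + (z_c − 31.9)×3323
Column B: 1.51×0 + 3.45×2907 + 20.9×2707 + (z_c − 1.51 − 24.35)×3323
The z_c×3323 term appears on both sides and cancels. Collect the known terms of each column as K = Σ(ρt)_known − 3323 × (depth of known layers): K_A = 0 − 3323×31.9 = −106003.7; K_B = 66605.45 − 3323×(1.51 + 24.35) = −19327.33.
Balance: K_A + 31.9×ρ = K_B, so ρ = (K_B − K_A)/31.9 = 86676.4/31.9 = 2720 kg/m³.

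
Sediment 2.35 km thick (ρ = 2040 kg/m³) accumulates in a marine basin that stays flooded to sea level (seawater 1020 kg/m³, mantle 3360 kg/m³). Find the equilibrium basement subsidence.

1.02 km

Submarine loading: the sediment displaces seawater, and the subsidence is in turn flooded, so s (ρ_m − ρ_w) = t (ρ_sed − ρ_w).
s = 2.35 km × (2040 − 1020) / (3360 − 1020) = 1.02 km.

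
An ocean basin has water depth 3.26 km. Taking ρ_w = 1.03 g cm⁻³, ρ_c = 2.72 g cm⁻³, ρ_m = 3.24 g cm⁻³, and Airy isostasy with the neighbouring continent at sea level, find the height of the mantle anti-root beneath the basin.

10.6 km

Balancing pressure at the compensation depth: replacing crust with seawater at the top is compensated by replacing crust with mantle at the base: d (ρ_c − ρ_w) = a (ρ_m − ρ_c).
a = d (ρ_c − ρ_w)/(ρ_m − ρ_c) = 3.26 km × 1.69/0.52 = 10.6 km.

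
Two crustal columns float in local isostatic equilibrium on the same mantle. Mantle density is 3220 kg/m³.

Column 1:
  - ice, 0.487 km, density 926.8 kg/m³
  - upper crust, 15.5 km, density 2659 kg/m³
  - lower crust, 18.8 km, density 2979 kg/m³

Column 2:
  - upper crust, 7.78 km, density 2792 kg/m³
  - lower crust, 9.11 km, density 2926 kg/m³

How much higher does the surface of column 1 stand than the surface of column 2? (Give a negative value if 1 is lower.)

For any compensation level in the mantle, the mantle terms cancel and isostasy reduces to e = (Σt_1 − Σt_2) − (Σ(ρt)_1 − Σ(ρt)_2) / ρ_m.
Σt_1 = 34.787 km; Σt_2 = 16.89 km; Σ(ρt)_1 = 97671.0516; Σ(ρt)_2 = 48377.62 (in km·kg/m³).
e = (34.787 − 16.89) − (97671.0516 − 48377.62) / 3220 = 2.59 km.

2.59 km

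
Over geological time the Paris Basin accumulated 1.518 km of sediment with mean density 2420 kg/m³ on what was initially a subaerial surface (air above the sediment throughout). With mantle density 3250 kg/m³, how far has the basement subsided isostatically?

Subaerial load: s = t ρ_sed / ρ_m = 1.518 km × 2420/3250 = 1.13 km.

1.13 km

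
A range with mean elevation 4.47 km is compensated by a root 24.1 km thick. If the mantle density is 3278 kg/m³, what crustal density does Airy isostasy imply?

2770 kg/m³

ρ_c h = (ρ_m − ρ_c) r → ρ_c (h + r) = ρ_m r → ρ_c = ρ_m r / (h + r).
ρ_c = 3278 × 24.1 km / (4.47 km + 24.1 km) = 2770 kg/m³.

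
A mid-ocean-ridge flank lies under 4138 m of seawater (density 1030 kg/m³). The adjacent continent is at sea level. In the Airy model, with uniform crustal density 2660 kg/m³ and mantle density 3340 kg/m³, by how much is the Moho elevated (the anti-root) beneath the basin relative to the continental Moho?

9920 m

By Archimedes' principle applied to the lithosphere: replacing crust with seawater at the top is compensated by replacing crust with mantle at the base: d (ρ_c − ρ_w) = a (ρ_m − ρ_c).
a = d (ρ_c − ρ_w)/(ρ_m − ρ_c) = 4138 m × 1630/680 = 9920 m.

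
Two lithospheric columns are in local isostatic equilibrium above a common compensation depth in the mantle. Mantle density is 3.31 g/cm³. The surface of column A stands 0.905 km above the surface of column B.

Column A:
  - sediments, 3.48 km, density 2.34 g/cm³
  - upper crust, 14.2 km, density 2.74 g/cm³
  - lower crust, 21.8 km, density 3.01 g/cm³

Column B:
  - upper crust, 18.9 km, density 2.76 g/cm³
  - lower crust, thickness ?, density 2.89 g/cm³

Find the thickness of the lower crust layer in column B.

11 km

Take the compensation level at the base of the deeper column (depth z_c below the surface of column A) and equate Σ ρ_i t_i down to z_c; mantle fills any gap and the z_c terms cancel.
Column A: 3.48×2.34 + 14.2×2.74 + 21.8×3.01 + (z_c − 39.48)×3.31
Column B: 0.905×0 + 18.9×2.76 + x×2.89 + (z_c − 0.905 − 18.9 − x)×3.31
The z_c×3.31 term appears on both sides and cancels. Collect the known terms of each column as K = Σ(ρt)_known − 3.31 × (depth of known layers): K_A = 112.6692 − 3.31×39.48 = −18.0096; K_B = 52.164 − 3.31×(0.905 + 18.9) = −13.39055.
Balance: K_A = K_B − x×(3.31 − 2.89), so x = (K_B − K_A)/(3.31 − 2.89) = 4.61905/0.42 = 11 km.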